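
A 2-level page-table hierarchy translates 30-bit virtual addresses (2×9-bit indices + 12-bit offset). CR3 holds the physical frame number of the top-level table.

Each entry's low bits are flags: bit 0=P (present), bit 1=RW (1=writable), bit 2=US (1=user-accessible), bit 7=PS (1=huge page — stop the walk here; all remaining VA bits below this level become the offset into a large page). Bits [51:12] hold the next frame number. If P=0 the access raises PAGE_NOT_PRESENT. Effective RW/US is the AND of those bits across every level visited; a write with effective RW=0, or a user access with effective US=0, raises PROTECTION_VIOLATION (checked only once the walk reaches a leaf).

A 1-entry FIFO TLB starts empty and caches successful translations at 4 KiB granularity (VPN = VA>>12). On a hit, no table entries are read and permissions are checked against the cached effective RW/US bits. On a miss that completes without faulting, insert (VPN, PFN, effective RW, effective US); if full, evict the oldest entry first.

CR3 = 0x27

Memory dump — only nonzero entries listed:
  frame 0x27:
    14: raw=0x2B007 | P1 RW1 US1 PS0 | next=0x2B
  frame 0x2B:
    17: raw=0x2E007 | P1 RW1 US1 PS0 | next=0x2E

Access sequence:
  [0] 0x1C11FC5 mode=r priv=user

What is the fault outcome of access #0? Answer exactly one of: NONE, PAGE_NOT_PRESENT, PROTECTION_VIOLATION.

Trace:
#0 VA=0x1C11FC5 (r,user):
  L0: frame=0x27 idx=14 entry=0x2B007 [P=1 RW=1 US=1 PS=0]
  L1: frame=0x2B idx=17 entry=0x2E007 [P=1 RW=1 US=1 PS=0]
  ✓ 0x2EFC5  — 2 lookups

Access #0 fault: NONE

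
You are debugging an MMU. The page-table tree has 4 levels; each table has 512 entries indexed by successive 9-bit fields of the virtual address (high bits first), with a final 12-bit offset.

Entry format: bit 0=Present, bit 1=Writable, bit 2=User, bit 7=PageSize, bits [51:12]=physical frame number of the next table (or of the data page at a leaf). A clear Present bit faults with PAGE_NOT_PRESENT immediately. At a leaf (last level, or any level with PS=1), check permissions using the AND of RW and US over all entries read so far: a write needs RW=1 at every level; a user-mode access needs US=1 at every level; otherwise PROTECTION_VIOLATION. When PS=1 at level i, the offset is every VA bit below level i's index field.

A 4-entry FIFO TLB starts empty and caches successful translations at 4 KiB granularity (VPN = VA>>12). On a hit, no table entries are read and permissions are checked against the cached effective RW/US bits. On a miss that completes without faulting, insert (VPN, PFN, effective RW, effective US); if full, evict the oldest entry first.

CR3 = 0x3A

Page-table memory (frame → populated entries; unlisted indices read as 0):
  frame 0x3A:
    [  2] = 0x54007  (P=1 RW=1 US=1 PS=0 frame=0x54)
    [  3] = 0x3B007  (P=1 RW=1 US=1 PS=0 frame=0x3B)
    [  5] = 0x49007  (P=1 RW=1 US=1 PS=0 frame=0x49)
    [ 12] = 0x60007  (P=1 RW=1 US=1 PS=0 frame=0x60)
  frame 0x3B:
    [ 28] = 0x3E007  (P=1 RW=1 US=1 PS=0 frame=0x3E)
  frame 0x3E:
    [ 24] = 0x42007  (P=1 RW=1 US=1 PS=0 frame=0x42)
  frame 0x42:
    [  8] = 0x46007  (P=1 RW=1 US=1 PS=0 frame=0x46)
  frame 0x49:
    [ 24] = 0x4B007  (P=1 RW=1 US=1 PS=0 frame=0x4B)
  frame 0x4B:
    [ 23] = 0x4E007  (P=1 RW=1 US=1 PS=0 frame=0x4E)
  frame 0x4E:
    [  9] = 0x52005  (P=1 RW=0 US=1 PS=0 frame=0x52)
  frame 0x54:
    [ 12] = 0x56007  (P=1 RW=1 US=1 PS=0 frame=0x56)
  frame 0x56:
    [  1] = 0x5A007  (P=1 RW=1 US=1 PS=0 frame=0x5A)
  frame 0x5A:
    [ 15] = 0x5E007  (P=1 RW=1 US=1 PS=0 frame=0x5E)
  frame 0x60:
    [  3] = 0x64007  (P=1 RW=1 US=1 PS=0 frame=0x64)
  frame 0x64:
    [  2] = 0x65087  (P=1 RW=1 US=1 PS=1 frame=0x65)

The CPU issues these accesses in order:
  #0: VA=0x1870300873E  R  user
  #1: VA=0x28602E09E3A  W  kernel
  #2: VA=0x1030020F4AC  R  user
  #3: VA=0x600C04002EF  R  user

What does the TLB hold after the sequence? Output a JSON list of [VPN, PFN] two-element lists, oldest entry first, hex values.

Per-access translation:
#0 VA=0x1870300873E (r,user):
  L0 @0x3A[3] → 0x3B007  P=1,RW=1,US=1,PS=0
  L1 @0x3B[28] → 0x3E007  P=1,RW=1,US=1,PS=0
  L2 @0x3E[24] → 0x42007  P=1,RW=1,US=1,PS=0
  L3 @0x42[8] → 0x46007  P=1,RW=1,US=1,PS=0
  → PA=0x4673E  (4 entries read)
#1 VA=0x28602E09E3A (w,kernel):
  L0 @0x3A[5] → 0x49007  P=1,RW=1,US=1,PS=0
  L1 @0x49[24] → 0x4B007  P=1,RW=1,US=1,PS=0
  L2 @0x4B[23] → 0x4E007  P=1,RW=1,US=1,PS=0
  L3 @0x4E[9] → 0x52005  P=1,RW=0,US=1,PS=0
  ⇒ fault: PROTECTION_VIOLATION  — 4 lookups
#2 VA=0x1030020F4AC (r,user):
  L0 @0x3A[2] → 0x54007  P=1,RW=1,US=1,PS=0
  L1 @0x54[12] → 0x56007  P=1,RW=1,US=1,PS=0
  L2 @0x56[1] → 0x5A007  P=1,RW=1,US=1,PS=0
  L3 @0x5A[15] → 0x5E007  P=1,RW=1,US=1,PS=0
  → PA=0x5E4AC  (4 entries read)
#3 VA=0x600C04002EF (r,user):
  L0 @0x3A[12] → 0x60007  P=1,RW=1,US=1,PS=0
  L1 @0x60[3] → 0x64007  P=1,RW=1,US=1,PS=0
  L2 @0x64[2] → 0x65087  P=1,RW=1,US=1,PS=1
  → PA=0x652EF (huge @L2)  (3 entries read)

TLB: [["0x18703008", "0x46"], ["0x1030020F", "0x5E"], ["0x600C0400", "0x65"]]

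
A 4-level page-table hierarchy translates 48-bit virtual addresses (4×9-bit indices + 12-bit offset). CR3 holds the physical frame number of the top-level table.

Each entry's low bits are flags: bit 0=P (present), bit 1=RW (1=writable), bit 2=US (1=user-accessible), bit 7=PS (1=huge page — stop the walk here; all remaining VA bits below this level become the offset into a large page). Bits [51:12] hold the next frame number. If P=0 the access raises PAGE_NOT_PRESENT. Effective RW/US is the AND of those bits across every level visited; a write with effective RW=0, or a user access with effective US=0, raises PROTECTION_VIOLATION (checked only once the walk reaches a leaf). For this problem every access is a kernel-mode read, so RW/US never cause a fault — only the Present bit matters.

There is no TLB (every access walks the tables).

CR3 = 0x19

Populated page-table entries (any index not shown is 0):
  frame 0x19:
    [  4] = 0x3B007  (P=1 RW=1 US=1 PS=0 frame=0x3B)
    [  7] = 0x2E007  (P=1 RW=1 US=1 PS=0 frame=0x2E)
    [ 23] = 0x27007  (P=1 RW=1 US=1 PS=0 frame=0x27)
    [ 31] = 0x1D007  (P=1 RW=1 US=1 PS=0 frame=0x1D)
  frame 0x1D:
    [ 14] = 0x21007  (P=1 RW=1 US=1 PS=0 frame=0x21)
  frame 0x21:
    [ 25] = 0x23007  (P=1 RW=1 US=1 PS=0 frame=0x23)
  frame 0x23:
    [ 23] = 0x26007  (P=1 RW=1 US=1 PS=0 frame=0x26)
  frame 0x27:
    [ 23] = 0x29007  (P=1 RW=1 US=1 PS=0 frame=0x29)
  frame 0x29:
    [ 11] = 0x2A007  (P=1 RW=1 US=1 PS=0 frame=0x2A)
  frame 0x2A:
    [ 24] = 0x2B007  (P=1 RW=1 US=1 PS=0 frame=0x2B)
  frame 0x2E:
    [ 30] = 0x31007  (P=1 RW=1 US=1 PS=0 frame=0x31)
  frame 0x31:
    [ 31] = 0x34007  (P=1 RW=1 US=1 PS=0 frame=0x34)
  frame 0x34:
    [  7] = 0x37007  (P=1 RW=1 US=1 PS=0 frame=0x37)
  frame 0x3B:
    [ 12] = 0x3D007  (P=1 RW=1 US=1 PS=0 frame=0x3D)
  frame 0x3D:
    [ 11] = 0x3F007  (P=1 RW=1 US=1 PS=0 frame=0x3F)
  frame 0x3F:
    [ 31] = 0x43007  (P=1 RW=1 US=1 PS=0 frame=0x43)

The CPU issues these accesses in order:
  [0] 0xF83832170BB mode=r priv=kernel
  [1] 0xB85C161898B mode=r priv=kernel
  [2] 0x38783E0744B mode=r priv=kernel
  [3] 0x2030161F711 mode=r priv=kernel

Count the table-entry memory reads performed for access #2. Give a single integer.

Per-access translation:
#0 VA=0xF83832170BB (r,kernel):
  L0: frame=0x19 idx=31 entry=0x1D007 [P=1 RW=1 US=1 PS=0]
  L1: frame=0x1D idx=14 entry=0x21007 [P=1 RW=1 US=1 PS=0]
  L2: frame=0x21 idx=25 entry=0x23007 [P=1 RW=1 US=1 PS=0]
  L3: frame=0x23 idx=23 entry=0x26007 [P=1 RW=1 US=1 PS=0]
  ⇒ phys 0x260BB  [4 reads]
#1 VA=0xB85C161898B (r,kernel):
  L0: frame=0x19 idx=23 entry=0x27007 [P=1 RW=1 US=1 PS=0]
  L1: frame=0x27 idx=23 entry=0x29007 [P=1 RW=1 US=1 PS=0]
  L2: frame=0x29 idx=11 entry=0x2A007 [P=1 RW=1 US=1 PS=0]
  L3: frame=0x2A idx=24 entry=0x2B007 [P=1 RW=1 US=1 PS=0]
  ⇒ phys 0x2B98B  [4 reads]
#2 VA=0x38783E0744B (r,kernel):
  L0: frame=0x19 idx=7 entry=0x2E007 [P=1 RW=1 US=1 PS=0]
  L1: frame=0x2E idx=30 entry=0x31007 [P=1 RW=1 US=1 PS=0]
  L2: frame=0x31 idx=31 entry=0x34007 [P=1 RW=1 US=1 PS=0]
  L3: frame=0x34 idx=7 entry=0x37007 [P=1 RW=1 US=1 PS=0]
  ⇒ phys 0x3744B  [4 reads]
#3 VA=0x2030161F711 (r,kernel):
  L0: frame=0x19 idx=4 entry=0x3B007 [P=1 RW=1 US=1 PS=0]
  L1: frame=0x3B idx=12 entry=0x3D007 [P=1 RW=1 US=1 PS=0]
  L2: frame=0x3D idx=11 entry=0x3F007 [P=1 RW=1 US=1 PS=0]
  L3: frame=0x3F idx=31 entry=0x43007 [P=1 RW=1 US=1 PS=0]
  ⇒ phys 0x43711  [4 reads]

Entries read for #2: 4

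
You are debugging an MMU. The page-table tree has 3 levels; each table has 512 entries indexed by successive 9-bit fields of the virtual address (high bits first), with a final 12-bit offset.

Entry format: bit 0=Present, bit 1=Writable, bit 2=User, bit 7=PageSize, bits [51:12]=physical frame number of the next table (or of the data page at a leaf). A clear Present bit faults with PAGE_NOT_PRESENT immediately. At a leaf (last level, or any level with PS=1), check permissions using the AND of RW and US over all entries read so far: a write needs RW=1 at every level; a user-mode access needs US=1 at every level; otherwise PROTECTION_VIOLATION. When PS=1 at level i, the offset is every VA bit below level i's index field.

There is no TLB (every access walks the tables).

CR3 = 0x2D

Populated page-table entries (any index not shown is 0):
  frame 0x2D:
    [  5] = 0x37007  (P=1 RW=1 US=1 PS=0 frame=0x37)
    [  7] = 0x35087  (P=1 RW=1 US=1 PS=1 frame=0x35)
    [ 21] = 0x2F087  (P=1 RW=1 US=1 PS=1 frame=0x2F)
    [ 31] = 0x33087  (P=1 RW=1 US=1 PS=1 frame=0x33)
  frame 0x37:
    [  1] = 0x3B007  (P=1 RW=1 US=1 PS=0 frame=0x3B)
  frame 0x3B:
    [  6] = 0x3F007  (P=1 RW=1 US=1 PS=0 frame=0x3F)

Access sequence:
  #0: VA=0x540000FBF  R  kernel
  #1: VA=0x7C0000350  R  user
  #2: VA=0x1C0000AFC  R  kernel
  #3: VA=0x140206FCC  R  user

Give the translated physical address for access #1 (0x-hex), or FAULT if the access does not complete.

Trace:
#0 VA=0x540000FBF (r,kernel):
  lvl0: tbl 0x2D, slot 21 ⇒ 0x2F087 (P1/RW1/US1/PS1)
  ⇒ phys 0x2FFBF (huge @L0)  [1 reads]
#1 VA=0x7C0000350 (r,user):
  lvl0: tbl 0x2D, slot 31 ⇒ 0x33087 (P1/RW1/US1/PS1)
  ⇒ phys 0x33350 (huge @L0)  [1 reads]
#2 VA=0x1C0000AFC (r,kernel):
  lvl0: tbl 0x2D, slot 7 ⇒ 0x35087 (P1/RW1/US1/PS1)
  ⇒ phys 0x35AFC (huge @L0)  [1 reads]
#3 VA=0x140206FCC (r,user):
  lvl0: tbl 0x2D, slot 5 ⇒ 0x37007 (P1/RW1/US1/PS0)
  lvl1: tbl 0x37, slot 1 ⇒ 0x3B007 (P1/RW1/US1/PS0)
  lvl2: tbl 0x3B, slot 6 ⇒ 0x3F007 (P1/RW1/US1/PS0)
  ⇒ phys 0x3FFCC  [3 reads]

Access #1 PA: 0x33350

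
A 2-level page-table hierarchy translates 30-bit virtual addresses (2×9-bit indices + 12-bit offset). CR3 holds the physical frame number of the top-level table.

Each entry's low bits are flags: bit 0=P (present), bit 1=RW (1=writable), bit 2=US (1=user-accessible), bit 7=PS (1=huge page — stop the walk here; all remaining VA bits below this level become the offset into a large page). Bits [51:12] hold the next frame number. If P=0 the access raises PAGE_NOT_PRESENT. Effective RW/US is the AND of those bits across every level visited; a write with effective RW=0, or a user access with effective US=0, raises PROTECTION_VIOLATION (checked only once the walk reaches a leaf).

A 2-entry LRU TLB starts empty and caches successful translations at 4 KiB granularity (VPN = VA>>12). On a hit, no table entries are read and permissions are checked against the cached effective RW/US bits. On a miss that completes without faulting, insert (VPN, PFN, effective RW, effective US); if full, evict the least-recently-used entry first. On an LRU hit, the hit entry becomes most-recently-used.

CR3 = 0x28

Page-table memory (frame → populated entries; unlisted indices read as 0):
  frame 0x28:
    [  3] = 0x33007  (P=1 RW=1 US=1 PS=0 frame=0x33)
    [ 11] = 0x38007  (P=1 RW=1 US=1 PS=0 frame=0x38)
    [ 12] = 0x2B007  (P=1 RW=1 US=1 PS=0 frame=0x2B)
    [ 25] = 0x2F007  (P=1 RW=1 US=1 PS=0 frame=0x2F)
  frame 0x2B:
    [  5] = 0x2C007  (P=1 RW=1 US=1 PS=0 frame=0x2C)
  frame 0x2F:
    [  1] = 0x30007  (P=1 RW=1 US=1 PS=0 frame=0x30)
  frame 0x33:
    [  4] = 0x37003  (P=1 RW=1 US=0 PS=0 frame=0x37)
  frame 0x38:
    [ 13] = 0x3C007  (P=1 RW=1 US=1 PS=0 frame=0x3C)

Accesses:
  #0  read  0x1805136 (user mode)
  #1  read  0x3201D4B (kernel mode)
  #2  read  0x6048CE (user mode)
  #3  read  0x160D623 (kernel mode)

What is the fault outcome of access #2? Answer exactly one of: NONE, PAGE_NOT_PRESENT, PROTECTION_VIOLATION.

Walk each access:
#0 VA=0x1805136 (r,user):
  [0] read 0x28 idx=12: raw=0x2B007 flags P=1 W=1 U=1 S=0
  [1] read 0x2B idx=5: raw=0x2C007 flags P=1 W=1 U=1 S=0
  ✓ 0x2C136  — 2 lookups
#1 VA=0x3201D4B (r,kernel):
  [0] read 0x28 idx=25: raw=0x2F007 flags P=1 W=1 U=1 S=0
  [1] read 0x2F idx=1: raw=0x30007 flags P=1 W=1 U=1 S=0
  ✓ 0x30D4B  — 2 lookups
#2 VA=0x6048CE (r,user):
  [0] read 0x28 idx=3: raw=0x33007 flags P=1 W=1 U=1 S=0
  [1] read 0x33 idx=4: raw=0x37003 flags P=1 W=1 U=0 S=0
  ⇒ fault: PROTECTION_VIOLATION  — 2 lookups
#3 VA=0x160D623 (r,kernel):
  [0] read 0x28 idx=11: raw=0x38007 flags P=1 W=1 U=1 S=0
  [1] read 0x38 idx=13: raw=0x3C007 flags P=1 W=1 U=1 S=0
  ✓ 0x3C623  — 2 lookups

Access #2 fault: PROTECTION_VIOLATION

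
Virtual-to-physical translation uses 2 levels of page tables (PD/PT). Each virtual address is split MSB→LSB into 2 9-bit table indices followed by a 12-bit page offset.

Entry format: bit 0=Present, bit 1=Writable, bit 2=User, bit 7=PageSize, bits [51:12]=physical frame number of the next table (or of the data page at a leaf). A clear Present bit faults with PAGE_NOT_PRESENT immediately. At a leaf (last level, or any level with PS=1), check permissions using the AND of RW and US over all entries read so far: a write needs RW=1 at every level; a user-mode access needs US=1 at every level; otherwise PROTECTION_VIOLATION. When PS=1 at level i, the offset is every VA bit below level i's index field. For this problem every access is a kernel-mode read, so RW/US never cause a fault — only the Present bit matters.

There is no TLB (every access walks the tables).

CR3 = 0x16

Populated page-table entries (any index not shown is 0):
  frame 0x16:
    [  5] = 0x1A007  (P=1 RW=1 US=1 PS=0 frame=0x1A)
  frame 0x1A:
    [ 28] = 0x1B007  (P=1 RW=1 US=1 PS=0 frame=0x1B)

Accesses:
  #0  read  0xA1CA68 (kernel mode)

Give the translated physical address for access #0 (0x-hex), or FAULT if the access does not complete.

Per-access translation:
#0 VA=0xA1CA68 (r,kernel):
  L0 @0x16[5] → 0x1A007  P=1,RW=1,US=1,PS=0
  L1 @0x1A[28] → 0x1B007  P=1,RW=1,US=1,PS=0
  → PA=0x1BA68  (2 entries read)

Access #0 PA: 0x1BA68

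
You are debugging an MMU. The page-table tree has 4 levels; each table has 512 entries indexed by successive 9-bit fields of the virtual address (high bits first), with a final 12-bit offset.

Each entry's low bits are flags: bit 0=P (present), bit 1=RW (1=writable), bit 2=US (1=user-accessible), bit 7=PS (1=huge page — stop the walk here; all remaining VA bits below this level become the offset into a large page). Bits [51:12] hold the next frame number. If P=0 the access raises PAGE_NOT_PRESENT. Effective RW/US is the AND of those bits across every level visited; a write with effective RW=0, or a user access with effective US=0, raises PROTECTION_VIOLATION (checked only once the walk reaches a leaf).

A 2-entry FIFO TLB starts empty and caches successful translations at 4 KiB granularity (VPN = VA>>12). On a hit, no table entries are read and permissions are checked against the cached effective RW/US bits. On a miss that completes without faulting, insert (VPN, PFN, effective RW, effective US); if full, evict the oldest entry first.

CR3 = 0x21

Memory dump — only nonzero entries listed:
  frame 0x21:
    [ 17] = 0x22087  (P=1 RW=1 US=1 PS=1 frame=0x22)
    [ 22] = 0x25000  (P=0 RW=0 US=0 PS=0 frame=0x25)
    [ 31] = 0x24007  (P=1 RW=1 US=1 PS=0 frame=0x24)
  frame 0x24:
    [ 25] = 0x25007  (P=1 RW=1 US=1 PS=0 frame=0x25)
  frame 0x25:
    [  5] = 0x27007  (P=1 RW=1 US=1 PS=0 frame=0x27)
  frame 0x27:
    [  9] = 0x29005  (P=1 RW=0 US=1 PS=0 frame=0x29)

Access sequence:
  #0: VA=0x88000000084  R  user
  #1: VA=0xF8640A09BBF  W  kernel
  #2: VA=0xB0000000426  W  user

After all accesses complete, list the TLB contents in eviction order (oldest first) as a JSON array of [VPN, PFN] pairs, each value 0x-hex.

Trace:
#0 VA=0x88000000084 (r,user):
  L0 @0x21[17] → 0x22087  P=1,RW=1,US=1,PS=1
  → PA=0x22084 (huge @L0)  (1 entries read)
#1 VA=0xF8640A09BBF (w,kernel):
  L0 @0x21[31] → 0x24007  P=1,RW=1,US=1,PS=0
  L1 @0x24[25] → 0x25007  P=1,RW=1,US=1,PS=0
  L2 @0x25[5] → 0x27007  P=1,RW=1,US=1,PS=0
  L3 @0x27[9] → 0x29005  P=1,RW=0,US=1,PS=0
  ✗ PROTECTION_VIOLATION  [4 reads]
#2 VA=0xB0000000426 (w,user):
  L0 @0x21[22] → 0x25000  P=0,RW=0,US=0,PS=0
  ✗ PAGE_NOT_PRESENT  [1 reads]

TLB: [["0x88000000", "0x22"]]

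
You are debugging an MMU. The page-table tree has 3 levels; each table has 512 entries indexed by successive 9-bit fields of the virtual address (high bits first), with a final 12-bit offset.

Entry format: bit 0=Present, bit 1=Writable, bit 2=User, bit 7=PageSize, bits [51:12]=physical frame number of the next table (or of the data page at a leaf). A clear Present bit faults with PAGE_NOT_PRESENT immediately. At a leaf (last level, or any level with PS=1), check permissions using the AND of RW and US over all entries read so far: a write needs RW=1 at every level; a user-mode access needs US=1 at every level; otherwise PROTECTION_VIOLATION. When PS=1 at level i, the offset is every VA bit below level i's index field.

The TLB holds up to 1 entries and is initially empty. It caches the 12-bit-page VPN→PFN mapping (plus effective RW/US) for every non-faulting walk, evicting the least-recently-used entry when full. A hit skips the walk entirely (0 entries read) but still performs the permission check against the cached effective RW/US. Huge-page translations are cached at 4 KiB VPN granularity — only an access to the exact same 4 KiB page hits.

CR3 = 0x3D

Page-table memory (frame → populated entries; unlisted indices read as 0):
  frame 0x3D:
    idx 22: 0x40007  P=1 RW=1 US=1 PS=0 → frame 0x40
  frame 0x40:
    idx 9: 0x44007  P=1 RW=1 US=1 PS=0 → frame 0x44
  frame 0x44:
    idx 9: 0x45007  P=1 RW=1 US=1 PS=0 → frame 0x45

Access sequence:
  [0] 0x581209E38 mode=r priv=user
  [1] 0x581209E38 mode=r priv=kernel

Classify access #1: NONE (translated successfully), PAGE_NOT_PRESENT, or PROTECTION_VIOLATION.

Trace:
#0 VA=0x581209E38 (r,user):
  [0] read 0x3D idx=22: raw=0x40007 flags P=1 W=1 U=1 S=0
  [1] read 0x40 idx=9: raw=0x44007 flags P=1 W=1 U=1 S=0
  [2] read 0x44 idx=9: raw=0x45007 flags P=1 W=1 U=1 S=0
  ⇒ phys 0x45E38  [3 reads]
#1 VA=0x581209E38 (r,kernel):
  TLB hit vpn=0x581209 → PA=0x45E38

Access #1 fault: NONE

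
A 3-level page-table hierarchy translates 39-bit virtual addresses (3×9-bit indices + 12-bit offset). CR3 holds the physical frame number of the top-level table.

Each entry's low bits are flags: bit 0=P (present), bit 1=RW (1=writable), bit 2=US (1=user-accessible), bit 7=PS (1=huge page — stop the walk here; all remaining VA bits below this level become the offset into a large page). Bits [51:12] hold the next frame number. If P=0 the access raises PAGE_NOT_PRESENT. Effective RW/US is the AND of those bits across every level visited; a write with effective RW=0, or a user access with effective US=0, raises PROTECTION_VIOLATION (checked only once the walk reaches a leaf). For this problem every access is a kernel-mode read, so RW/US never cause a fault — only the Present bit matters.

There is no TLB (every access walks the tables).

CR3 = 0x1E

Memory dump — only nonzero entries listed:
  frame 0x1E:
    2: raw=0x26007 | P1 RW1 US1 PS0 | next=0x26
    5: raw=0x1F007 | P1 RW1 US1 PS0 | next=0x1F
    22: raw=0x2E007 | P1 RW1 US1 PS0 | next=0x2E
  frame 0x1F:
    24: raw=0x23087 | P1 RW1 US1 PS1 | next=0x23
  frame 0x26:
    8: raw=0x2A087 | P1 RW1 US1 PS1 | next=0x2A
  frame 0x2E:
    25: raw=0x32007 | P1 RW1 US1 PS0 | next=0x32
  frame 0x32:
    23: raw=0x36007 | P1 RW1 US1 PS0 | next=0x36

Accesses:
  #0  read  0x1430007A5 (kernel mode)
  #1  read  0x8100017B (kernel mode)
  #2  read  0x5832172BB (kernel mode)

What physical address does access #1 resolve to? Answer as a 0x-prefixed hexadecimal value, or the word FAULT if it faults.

Per-access translation:
#0 VA=0x1430007A5 (r,kernel):
  L0 @0x1E[5] → 0x1F007  P=1,RW=1,US=1,PS=0
  L1 @0x1F[24] → 0x23087  P=1,RW=1,US=1,PS=1
  ✓ 0x237A5 (huge @L1)  — 2 lookups
#1 VA=0x8100017B (r,kernel):
  L0 @0x1E[2] → 0x26007  P=1,RW=1,US=1,PS=0
  L1 @0x26[8] → 0x2A087  P=1,RW=1,US=1,PS=1
  ✓ 0x2A17B (huge @L1)  — 2 lookups
#2 VA=0x5832172BB (r,kernel):
  L0 @0x1E[22] → 0x2E007  P=1,RW=1,US=1,PS=0
  L1 @0x2E[25] → 0x32007  P=1,RW=1,US=1,PS=0
  L2 @0x32[23] → 0x36007  P=1,RW=1,US=1,PS=0
  ✓ 0x362BB  — 3 lookups

Access #1 PA: 0x2A17B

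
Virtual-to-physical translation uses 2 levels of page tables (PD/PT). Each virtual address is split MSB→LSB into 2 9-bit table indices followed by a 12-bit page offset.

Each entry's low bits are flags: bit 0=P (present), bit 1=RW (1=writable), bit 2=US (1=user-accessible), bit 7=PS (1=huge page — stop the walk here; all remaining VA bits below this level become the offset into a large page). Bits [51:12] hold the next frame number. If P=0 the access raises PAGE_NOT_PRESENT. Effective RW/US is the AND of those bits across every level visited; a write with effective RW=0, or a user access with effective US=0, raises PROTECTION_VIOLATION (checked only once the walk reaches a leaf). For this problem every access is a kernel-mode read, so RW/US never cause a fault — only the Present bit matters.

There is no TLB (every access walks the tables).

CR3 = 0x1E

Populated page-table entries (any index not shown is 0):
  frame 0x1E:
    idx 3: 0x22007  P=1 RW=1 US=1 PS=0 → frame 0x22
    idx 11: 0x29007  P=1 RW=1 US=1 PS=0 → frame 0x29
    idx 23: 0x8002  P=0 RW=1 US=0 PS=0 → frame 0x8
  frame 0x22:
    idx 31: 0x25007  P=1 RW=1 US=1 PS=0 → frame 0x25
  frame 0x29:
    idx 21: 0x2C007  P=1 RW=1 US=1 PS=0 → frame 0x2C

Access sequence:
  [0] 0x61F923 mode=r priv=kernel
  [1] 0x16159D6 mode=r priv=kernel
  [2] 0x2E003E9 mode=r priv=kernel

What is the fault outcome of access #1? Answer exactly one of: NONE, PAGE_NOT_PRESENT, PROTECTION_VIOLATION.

Trace:
#0 VA=0x61F923 (r,kernel):
  [0] read 0x1E idx=3: raw=0x22007 flags P=1 W=1 U=1 S=0
  [1] read 0x22 idx=31: raw=0x25007 flags P=1 W=1 U=1 S=0
  ⇒ phys 0x25923  [2 reads]
#1 VA=0x16159D6 (r,kernel):
  [0] read 0x1E idx=11: raw=0x29007 flags P=1 W=1 U=1 S=0
  [1] read 0x29 idx=21: raw=0x2C007 flags P=1 W=1 U=1 S=0
  ⇒ phys 0x2C9D6  [2 reads]
#2 VA=0x2E003E9 (r,kernel):
  [0] read 0x1E idx=23: raw=0x8002 flags P=0 W=1 U=0 S=0
  ⇒ fault: PAGE_NOT_PRESENT  — 1 lookups

Access #1 fault: NONE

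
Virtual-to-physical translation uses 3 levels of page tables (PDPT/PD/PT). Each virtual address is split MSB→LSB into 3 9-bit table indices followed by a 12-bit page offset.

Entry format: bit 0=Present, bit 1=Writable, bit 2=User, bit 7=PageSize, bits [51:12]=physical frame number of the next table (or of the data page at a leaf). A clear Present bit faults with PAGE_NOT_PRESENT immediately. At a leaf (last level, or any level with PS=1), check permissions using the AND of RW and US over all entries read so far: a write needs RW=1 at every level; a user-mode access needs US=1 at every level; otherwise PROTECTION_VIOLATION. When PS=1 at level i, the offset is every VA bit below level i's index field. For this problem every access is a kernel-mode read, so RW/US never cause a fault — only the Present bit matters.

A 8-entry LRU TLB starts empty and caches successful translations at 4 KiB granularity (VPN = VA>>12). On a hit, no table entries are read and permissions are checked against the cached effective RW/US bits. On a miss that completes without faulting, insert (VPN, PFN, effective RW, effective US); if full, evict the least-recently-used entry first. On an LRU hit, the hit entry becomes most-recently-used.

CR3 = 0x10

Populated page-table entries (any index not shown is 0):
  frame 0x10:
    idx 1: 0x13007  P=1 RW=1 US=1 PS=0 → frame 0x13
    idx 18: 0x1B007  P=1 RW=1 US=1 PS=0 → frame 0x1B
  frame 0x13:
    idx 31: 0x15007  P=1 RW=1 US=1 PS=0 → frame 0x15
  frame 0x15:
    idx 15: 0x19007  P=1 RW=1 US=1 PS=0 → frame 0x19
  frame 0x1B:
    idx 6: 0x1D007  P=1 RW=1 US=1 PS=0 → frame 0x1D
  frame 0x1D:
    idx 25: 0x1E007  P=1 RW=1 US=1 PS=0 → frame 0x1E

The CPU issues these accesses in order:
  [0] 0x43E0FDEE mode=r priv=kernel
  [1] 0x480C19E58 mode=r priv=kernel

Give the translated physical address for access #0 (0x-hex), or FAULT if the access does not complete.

Walk each access:
#0 VA=0x43E0FDEE (r,kernel):
  L0 @0x10[1] → 0x13007  P=1,RW=1,US=1,PS=0
  L1 @0x13[31] → 0x15007  P=1,RW=1,US=1,PS=0
  L2 @0x15[15] → 0x19007  P=1,RW=1,US=1,PS=0
  ⇒ phys 0x19DEE  [3 reads]
#1 VA=0x480C19E58 (r,kernel):
  L0 @0x10[18] → 0x1B007  P=1,RW=1,US=1,PS=0
  L1 @0x1B[6] → 0x1D007  P=1,RW=1,US=1,PS=0
  L2 @0x1D[25] → 0x1E007  P=1,RW=1,US=1,PS=0
  ⇒ phys 0x1EE58  [3 reads]

Access #0 PA: 0x19DEE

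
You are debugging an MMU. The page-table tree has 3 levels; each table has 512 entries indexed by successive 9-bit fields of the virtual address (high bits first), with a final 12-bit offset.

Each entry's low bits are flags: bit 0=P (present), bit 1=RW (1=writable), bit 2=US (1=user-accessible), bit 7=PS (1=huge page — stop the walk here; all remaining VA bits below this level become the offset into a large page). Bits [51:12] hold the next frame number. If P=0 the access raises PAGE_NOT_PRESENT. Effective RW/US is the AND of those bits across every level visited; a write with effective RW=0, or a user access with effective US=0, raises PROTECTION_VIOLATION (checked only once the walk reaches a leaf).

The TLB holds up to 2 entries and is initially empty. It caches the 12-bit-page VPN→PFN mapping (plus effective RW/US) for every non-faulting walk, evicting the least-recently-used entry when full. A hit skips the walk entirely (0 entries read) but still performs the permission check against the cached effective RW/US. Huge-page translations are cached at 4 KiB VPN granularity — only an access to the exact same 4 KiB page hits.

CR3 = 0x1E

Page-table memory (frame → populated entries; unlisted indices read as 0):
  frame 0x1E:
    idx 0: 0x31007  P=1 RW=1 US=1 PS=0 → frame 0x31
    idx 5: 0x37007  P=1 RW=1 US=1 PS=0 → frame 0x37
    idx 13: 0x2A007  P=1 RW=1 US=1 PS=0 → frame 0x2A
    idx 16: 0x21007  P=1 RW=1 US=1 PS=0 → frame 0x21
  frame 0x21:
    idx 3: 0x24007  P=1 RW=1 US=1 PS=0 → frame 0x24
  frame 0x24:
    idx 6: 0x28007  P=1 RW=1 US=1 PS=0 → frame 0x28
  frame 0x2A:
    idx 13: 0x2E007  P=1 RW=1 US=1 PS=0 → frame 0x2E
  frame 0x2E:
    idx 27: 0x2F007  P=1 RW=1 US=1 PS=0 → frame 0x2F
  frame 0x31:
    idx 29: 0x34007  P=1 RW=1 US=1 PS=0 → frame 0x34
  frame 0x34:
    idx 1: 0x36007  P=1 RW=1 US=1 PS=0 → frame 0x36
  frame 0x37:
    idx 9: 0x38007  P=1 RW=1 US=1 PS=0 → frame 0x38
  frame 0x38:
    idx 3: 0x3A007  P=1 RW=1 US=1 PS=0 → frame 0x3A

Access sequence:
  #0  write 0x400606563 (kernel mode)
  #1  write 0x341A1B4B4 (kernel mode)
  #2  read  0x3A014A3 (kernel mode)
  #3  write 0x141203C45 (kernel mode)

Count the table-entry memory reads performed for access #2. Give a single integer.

Walk each access:
#0 VA=0x400606563 (w,kernel):
  [0] read 0x1E idx=16: raw=0x21007 flags P=1 W=1 U=1 S=0
  [1] read 0x21 idx=3: raw=0x24007 flags P=1 W=1 U=1 S=0
  [2] read 0x24 idx=6: raw=0x28007 flags P=1 W=1 U=1 S=0
  ⇒ phys 0x28563  [3 reads]
#1 VA=0x341A1B4B4 (w,kernel):
  [0] read 0x1E idx=13: raw=0x2A007 flags P=1 W=1 U=1 S=0
  [1] read 0x2A idx=13: raw=0x2E007 flags P=1 W=1 U=1 S=0
  [2] read 0x2E idx=27: raw=0x2F007 flags P=1 W=1 U=1 S=0
  ⇒ phys 0x2F4B4  [3 reads]
#2 VA=0x3A014A3 (r,kernel):
  [0] read 0x1E idx=0: raw=0x31007 flags P=1 W=1 U=1 S=0
  [1] read 0x31 idx=29: raw=0x34007 flags P=1 W=1 U=1 S=0
  [2] read 0x34 idx=1: raw=0x36007 flags P=1 W=1 U=1 S=0
  ⇒ phys 0x364A3  [3 reads]
#3 VA=0x141203C45 (w,kernel):
  [0] read 0x1E idx=5: raw=0x37007 flags P=1 W=1 U=1 S=0
  [1] read 0x37 idx=9: raw=0x38007 flags P=1 W=1 U=1 S=0
  [2] read 0x38 idx=3: raw=0x3A007 flags P=1 W=1 U=1 S=0
  ⇒ phys 0x3AC45  [3 reads]

Entries read for #2: 3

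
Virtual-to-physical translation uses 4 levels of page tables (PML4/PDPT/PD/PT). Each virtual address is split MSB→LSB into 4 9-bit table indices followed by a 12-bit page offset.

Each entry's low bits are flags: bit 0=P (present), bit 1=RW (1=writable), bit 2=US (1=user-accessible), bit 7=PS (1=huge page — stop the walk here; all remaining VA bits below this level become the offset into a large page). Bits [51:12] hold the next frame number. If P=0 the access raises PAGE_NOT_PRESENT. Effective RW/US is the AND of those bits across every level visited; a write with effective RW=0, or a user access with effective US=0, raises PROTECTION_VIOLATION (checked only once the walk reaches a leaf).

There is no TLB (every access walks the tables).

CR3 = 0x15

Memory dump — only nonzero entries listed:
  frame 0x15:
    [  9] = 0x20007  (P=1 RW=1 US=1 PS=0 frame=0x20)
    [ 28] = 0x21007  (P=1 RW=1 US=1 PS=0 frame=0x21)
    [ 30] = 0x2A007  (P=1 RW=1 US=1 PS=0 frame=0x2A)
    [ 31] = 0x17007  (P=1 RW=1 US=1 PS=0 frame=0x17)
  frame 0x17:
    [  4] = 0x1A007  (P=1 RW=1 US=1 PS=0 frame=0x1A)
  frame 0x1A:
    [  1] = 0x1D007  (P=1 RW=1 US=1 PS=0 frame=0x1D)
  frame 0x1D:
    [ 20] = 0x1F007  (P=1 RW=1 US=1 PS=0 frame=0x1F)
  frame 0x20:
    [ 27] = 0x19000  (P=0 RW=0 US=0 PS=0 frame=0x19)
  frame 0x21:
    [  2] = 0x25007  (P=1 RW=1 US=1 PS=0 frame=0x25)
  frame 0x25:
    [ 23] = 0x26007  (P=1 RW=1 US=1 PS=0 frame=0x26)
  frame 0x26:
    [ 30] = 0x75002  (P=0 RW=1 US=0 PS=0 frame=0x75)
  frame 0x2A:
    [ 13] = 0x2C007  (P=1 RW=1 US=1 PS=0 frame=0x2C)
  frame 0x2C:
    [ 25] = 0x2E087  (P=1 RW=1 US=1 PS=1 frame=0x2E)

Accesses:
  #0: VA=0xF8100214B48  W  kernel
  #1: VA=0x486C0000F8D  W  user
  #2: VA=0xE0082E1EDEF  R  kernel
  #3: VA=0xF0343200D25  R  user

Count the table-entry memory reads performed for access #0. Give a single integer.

Per-access translation:
#0 VA=0xF8100214B48 (w,kernel):
  L0: frame=0x15 idx=31 entry=0x17007 [P=1 RW=1 US=1 PS=0]
  L1: frame=0x17 idx=4 entry=0x1A007 [P=1 RW=1 US=1 PS=0]
  L2: frame=0x1A idx=1 entry=0x1D007 [P=1 RW=1 US=1 PS=0]
  L3: frame=0x1D idx=20 entry=0x1F007 [P=1 RW=1 US=1 PS=0]
  ⇒ phys 0x1FB48  [4 reads]
#1 VA=0x486C0000F8D (w,user):
  L0: frame=0x15 idx=9 entry=0x20007 [P=1 RW=1 US=1 PS=0]
  L1: frame=0x20 idx=27 entry=0x19000 [P=0 RW=0 US=0 PS=0]
  → PAGE_NOT_PRESENT  (2 entries read)
#2 VA=0xE0082E1EDEF (r,kernel):
  L0: frame=0x15 idx=28 entry=0x21007 [P=1 RW=1 US=1 PS=0]
  L1: frame=0x21 idx=2 entry=0x25007 [P=1 RW=1 US=1 PS=0]
  L2: frame=0x25 idx=23 entry=0x26007 [P=1 RW=1 US=1 PS=0]
  L3: frame=0x26 idx=30 entry=0x75002 [P=0 RW=1 US=0 PS=0]
  → PAGE_NOT_PRESENT  (4 entries read)
#3 VA=0xF0343200D25 (r,user):
  L0: frame=0x15 idx=30 entry=0x2A007 [P=1 RW=1 US=1 PS=0]
  L1: frame=0x2A idx=13 entry=0x2C007 [P=1 RW=1 US=1 PS=0]
  L2: frame=0x2C idx=25 entry=0x2E087 [P=1 RW=1 US=1 PS=1]
  ⇒ phys 0x2ED25 (huge @L2)  [3 reads]

Entries read for #0: 4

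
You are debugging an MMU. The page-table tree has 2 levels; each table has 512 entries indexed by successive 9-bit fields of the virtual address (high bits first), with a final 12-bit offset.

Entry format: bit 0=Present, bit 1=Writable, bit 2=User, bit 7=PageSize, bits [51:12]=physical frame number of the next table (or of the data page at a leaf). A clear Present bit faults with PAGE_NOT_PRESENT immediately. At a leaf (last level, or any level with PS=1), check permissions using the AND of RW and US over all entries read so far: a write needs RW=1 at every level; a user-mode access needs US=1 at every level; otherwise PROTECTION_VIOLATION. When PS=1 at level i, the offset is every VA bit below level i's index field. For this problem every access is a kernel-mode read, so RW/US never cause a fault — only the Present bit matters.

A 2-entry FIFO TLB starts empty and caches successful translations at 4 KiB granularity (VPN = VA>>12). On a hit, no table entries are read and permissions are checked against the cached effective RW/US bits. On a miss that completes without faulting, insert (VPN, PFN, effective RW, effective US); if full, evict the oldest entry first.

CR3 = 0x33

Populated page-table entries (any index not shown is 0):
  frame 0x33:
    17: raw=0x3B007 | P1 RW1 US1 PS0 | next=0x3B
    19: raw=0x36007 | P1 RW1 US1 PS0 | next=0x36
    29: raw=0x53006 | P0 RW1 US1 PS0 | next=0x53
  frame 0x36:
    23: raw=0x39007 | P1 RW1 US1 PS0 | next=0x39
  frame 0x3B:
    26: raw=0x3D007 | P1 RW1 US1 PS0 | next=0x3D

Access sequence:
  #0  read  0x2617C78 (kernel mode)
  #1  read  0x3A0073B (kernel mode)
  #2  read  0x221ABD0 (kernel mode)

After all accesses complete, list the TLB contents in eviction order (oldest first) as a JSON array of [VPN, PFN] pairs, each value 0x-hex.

Trace:
#0 VA=0x2617C78 (r,kernel):
  L0 @0x33[19] → 0x36007  P=1,RW=1,US=1,PS=0
  L1 @0x36[23] → 0x39007  P=1,RW=1,US=1,PS=0
  ⇒ phys 0x39C78  [2 reads]
#1 VA=0x3A0073B (r,kernel):
  L0 @0x33[29] → 0x53006  P=0,RW=1,US=1,PS=0
  ✗ PAGE_NOT_PRESENT  [1 reads]
#2 VA=0x221ABD0 (r,kernel):
  L0 @0x33[17] → 0x3B007  P=1,RW=1,US=1,PS=0
  L1 @0x3B[26] → 0x3D007  P=1,RW=1,US=1,PS=0
  ⇒ phys 0x3DBD0  [2 reads]

TLB: [["0x2617", "0x39"], ["0x221A", "0x3D"]]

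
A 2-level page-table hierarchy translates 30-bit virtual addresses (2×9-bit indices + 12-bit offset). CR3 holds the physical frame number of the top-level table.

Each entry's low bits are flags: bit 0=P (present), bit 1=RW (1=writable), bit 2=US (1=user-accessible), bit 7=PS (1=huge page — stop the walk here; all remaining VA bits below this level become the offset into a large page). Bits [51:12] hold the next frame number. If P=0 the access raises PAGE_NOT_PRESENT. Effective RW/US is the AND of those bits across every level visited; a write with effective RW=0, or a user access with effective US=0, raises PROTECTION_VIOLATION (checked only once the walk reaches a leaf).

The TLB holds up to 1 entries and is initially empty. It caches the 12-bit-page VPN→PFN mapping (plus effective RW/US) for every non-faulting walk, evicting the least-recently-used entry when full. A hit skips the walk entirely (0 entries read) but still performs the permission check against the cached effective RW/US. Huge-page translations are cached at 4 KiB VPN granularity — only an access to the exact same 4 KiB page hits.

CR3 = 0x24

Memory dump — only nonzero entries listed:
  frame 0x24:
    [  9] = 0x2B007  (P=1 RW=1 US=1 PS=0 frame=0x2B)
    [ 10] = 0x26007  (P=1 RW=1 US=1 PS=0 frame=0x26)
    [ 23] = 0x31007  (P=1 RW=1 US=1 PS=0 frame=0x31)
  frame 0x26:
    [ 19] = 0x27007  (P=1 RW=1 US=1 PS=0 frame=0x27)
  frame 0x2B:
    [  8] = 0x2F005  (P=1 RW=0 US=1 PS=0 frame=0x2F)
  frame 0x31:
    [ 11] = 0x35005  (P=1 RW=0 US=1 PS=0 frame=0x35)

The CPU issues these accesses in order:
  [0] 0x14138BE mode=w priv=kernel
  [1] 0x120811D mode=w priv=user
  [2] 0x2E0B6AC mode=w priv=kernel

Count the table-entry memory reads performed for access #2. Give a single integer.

Trace:
#0 VA=0x14138BE (w,kernel):
  L0: frame=0x24 idx=10 entry=0x26007 [P=1 RW=1 US=1 PS=0]
  L1: frame=0x26 idx=19 entry=0x27007 [P=1 RW=1 US=1 PS=0]
  → PA=0x278BE  (2 entries read)
#1 VA=0x120811D (w,user):
  L0: frame=0x24 idx=9 entry=0x2B007 [P=1 RW=1 US=1 PS=0]
  L1: frame=0x2B idx=8 entry=0x2F005 [P=1 RW=0 US=1 PS=0]
  → PROTECTION_VIOLATION  (2 entries read)
#2 VA=0x2E0B6AC (w,kernel):
  L0: frame=0x24 idx=23 entry=0x31007 [P=1 RW=1 US=1 PS=0]
  L1: frame=0x31 idx=11 entry=0x35005 [P=1 RW=0 US=1 PS=0]
  → PROTECTION_VIOLATION  (2 entries read)

Entries read for #2: 2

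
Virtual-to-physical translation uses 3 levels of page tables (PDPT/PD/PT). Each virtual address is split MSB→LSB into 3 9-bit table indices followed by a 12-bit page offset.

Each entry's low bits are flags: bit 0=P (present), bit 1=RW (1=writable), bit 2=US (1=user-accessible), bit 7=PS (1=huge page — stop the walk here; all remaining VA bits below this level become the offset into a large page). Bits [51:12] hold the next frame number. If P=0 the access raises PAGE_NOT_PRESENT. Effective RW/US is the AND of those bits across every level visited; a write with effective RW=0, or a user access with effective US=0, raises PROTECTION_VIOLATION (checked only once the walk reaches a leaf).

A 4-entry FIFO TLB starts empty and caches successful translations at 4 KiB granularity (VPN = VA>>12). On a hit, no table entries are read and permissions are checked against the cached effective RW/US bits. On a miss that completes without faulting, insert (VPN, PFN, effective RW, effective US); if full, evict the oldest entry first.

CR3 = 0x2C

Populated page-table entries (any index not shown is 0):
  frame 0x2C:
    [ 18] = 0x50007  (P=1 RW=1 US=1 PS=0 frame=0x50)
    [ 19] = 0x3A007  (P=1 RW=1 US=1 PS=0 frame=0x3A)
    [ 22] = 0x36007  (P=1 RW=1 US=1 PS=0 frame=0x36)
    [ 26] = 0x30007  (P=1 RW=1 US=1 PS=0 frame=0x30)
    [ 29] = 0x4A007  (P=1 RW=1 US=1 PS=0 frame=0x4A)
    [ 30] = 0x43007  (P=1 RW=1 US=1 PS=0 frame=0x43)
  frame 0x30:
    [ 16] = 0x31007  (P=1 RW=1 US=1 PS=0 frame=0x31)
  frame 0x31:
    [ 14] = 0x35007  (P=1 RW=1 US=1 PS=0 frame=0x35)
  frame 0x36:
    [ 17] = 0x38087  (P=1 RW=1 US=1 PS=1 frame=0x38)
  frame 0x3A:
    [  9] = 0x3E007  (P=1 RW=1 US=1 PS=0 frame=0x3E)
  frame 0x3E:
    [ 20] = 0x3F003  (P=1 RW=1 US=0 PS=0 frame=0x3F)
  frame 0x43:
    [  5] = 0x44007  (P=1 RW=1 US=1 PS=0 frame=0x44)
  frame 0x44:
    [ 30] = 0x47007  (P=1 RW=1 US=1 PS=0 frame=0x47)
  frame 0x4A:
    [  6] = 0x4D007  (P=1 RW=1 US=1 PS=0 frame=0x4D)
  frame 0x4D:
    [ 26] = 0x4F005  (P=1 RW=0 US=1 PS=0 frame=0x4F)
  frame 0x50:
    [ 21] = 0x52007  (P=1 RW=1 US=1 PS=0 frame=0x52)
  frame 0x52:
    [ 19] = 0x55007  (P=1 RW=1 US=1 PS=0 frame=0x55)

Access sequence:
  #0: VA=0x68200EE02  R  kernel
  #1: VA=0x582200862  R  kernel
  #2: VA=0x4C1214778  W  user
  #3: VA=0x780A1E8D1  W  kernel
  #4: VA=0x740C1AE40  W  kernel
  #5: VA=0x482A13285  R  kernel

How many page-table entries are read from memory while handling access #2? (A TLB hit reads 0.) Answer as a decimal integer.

Walk each access:
#0 VA=0x68200EE02 (r,kernel):
  [0] read 0x2C idx=26: raw=0x30007 flags P=1 W=1 U=1 S=0
  [1] read 0x30 idx=16: raw=0x31007 flags P=1 W=1 U=1 S=0
  [2] read 0x31 idx=14: raw=0x35007 flags P=1 W=1 U=1 S=0
  ⇒ phys 0x35E02  [3 reads]
#1 VA=0x582200862 (r,kernel):
  [0] read 0x2C idx=22: raw=0x36007 flags P=1 W=1 U=1 S=0
  [1] read 0x36 idx=17: raw=0x38087 flags P=1 W=1 U=1 S=1
  ⇒ phys 0x38862 (huge @L1)  [2 reads]
#2 VA=0x4C1214778 (w,user):
  [0] read 0x2C idx=19: raw=0x3A007 flags P=1 W=1 U=1 S=0
  [1] read 0x3A idx=9: raw=0x3E007 flags P=1 W=1 U=1 S=0
  [2] read 0x3E idx=20: raw=0x3F003 flags P=1 W=1 U=0 S=0
  ⇒ fault: PROTECTION_VIOLATION  — 3 lookups
#3 VA=0x780A1E8D1 (w,kernel):
  [0] read 0x2C idx=30: raw=0x43007 flags P=1 W=1 U=1 S=0
  [1] read 0x43 idx=5: raw=0x44007 flags P=1 W=1 U=1 S=0
  [2] read 0x44 idx=30: raw=0x47007 flags P=1 W=1 U=1 S=0
  ⇒ phys 0x478D1  [3 reads]
#4 VA=0x740C1AE40 (w,kernel):
  [0] read 0x2C idx=29: raw=0x4A007 flags P=1 W=1 U=1 S=0
  [1] read 0x4A idx=6: raw=0x4D007 flags P=1 W=1 U=1 S=0
  [2] read 0x4D idx=26: raw=0x4F005 flags P=1 W=0 U=1 S=0
  ⇒ fault: PROTECTION_VIOLATION  — 3 lookups
#5 VA=0x482A13285 (r,kernel):
  [0] read 0x2C idx=18: raw=0x50007 flags P=1 W=1 U=1 S=0
  [1] read 0x50 idx=21: raw=0x52007 flags P=1 W=1 U=1 S=0
  [2] read 0x52 idx=19: raw=0x55007 flags P=1 W=1 U=1 S=0
  ⇒ phys 0x55285  [3 reads]

Entries read for #2: 3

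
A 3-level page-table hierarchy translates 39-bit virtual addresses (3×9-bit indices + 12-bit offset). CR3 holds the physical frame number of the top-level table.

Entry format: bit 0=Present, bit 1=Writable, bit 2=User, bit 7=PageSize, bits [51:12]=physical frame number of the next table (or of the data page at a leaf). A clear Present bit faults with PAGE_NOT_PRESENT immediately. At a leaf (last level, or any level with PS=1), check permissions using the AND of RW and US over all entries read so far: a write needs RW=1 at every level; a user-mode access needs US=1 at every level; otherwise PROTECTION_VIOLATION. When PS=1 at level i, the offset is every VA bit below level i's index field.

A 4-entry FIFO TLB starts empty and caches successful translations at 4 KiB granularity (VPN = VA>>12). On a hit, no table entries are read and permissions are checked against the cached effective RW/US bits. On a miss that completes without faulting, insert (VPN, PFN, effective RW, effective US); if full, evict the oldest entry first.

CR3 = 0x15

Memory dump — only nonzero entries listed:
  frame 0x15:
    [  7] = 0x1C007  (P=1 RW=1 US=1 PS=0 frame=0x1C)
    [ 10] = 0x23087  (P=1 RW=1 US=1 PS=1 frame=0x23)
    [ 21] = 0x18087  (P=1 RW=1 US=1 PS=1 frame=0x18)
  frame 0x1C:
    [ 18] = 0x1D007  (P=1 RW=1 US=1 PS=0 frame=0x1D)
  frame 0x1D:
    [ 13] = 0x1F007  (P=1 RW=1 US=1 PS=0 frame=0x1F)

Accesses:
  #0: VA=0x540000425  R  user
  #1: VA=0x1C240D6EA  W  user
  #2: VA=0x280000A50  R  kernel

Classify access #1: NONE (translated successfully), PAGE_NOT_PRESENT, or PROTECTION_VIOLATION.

Per-access translation:
#0 VA=0x540000425 (r,user):
  [0] read 0x15 idx=21: raw=0x18087 flags P=1 W=1 U=1 S=1
  ✓ 0x18425 (huge @L0)  — 1 lookups
#1 VA=0x1C240D6EA (w,user):
  [0] read 0x15 idx=7: raw=0x1C007 flags P=1 W=1 U=1 S=0
  [1] read 0x1C idx=18: raw=0x1D007 flags P=1 W=1 U=1 S=0
  [2] read 0x1D idx=13: raw=0x1F007 flags P=1 W=1 U=1 S=0
  ✓ 0x1F6EA  — 3 lookups
#2 VA=0x280000A50 (r,kernel):
  [0] read 0x15 idx=10: raw=0x23087 flags P=1 W=1 U=1 S=1
  ✓ 0x23A50 (huge @L0)  — 1 lookups

Access #1 fault: NONE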